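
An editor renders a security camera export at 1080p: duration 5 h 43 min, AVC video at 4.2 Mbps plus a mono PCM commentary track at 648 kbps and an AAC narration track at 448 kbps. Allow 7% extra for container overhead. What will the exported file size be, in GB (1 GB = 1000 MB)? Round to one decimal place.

5 h 43 min = 343 min = 20580 s
Audio total: 648 + 448 = 1096 kbps = 1.096 Mbps.
Total bitrate: 4.2 + 1.096 = 5.296 Mbps.
Stream data: 5.296 Mbps × 20580 s = 108991.7 Mb.
With 7% container overhead: ×1.07.
116,621 Mb ÷ 8 = 14,578 MB → 14.58 GB.

14.6 GB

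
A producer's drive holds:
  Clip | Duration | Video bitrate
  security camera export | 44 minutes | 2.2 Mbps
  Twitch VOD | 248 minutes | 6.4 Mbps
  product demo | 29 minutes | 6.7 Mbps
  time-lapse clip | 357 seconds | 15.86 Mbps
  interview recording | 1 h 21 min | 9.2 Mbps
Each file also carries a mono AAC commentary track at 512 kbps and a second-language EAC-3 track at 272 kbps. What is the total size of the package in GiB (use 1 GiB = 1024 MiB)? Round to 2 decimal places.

Audio total: 512 + 272 = 784 kbps = 0.784 Mbps.
security camera export: 2.984 Mbps × 2640 s = 7877.8 Mb
Twitch VOD: 7.184 Mbps × 14880 s = 106897.9 Mb
product demo: 7.484 Mbps × 1740 s = 13022.2 Mb
time-lapse clip: 16.644 Mbps × 357 s = 5941.9 Mb
interview recording: 9.984 Mbps × 4860 s = 48522.2 Mb
Total: 182262.0 Mb = 22782.7 MB.
= 21.22 GiB.

21.22 GiB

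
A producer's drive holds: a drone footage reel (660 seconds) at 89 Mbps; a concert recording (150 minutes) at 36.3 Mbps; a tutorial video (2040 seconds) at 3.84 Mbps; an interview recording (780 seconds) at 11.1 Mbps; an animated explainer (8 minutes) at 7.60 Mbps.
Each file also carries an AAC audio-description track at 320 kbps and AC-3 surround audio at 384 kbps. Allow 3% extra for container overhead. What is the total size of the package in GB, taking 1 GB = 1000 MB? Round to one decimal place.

53.4 GB

Audio total: 320 + 384 = 704 kbps = 0.704 Mbps.
drone footage reel: 89.704 Mbps × 660 s × 1.03 = 60980.8 Mb
concert recording: 37.004 Mbps × 9000 s × 1.03 = 343027.1 Mb
tutorial video: 4.544 Mbps × 2040 s × 1.03 = 9547.9 Mb
interview recording: 11.804 Mbps × 780 s × 1.03 = 9483.3 Mb
animated explainer: 8.304 Mbps × 480 s × 1.03 = 4105.5 Mb
Total: 427144.5 Mb = 53393.1 MB.
= 53.39 GB.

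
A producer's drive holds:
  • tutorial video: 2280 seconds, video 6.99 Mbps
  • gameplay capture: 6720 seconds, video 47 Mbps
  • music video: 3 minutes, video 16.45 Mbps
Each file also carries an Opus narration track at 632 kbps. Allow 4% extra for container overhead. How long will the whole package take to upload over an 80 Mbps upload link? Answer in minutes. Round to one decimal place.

Audio: 632 kbps = 0.632 Mbps.
tutorial video: 7.622 Mbps × 2280 s × 1.04 = 18073.3 Mb
gameplay capture: 47.632 Mbps × 6720 s × 1.04 = 332890.5 Mb
music video: 17.082 Mbps × 180 s × 1.04 = 3197.8 Mb
Total: 354161.6 Mb = 44270.2 MB.
At 80 Mbps: 354161.6 / 80 = 4427 s ≈ 73.8 minutes.

73.8 minutes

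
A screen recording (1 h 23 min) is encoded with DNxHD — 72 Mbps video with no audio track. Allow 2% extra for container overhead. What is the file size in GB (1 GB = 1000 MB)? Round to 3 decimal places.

45.716 GB

1 h 23 min = 83 min = 4980 s
Total bitrate: 72 Mbps.
Stream data: 72.000 Mbps × 4980 s = 358560.0 Mb.
With 2% container overhead: ×1.02.
365,731 Mb ÷ 8 = 45,716 MB → 45.72 GB.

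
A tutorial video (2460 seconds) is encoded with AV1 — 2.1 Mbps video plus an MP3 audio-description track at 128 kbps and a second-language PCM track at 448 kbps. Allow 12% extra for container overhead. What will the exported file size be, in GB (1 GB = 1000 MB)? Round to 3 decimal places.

Audio total: 128 + 448 = 576 kbps = 0.576 Mbps.
Total bitrate: 2.1 + 0.576 = 2.676 Mbps.
Stream data: 2.676 Mbps × 2460 s = 6583.0 Mb.
With 12% container overhead: ×1.12.
7,373 Mb ÷ 8 = 921.6 MB → 0.9216 GB.

0.922 GB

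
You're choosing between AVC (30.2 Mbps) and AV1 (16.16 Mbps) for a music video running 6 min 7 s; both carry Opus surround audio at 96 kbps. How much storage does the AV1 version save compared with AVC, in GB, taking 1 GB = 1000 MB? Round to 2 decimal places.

6 min 7 s = 367 s
Audio: 96 kbps = 0.096 Mbps.
AVC: 30.296 Mbps × 367 s = 11118.6 Mb = 1.390 GB.
AV1: 16.256 Mbps × 367 s = 5966.0 Mb = 0.746 GB.
Saving: 1.390 − 0.746 = 0.644 GB.

0.64 GB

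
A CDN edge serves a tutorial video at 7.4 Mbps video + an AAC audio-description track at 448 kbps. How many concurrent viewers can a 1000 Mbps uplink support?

127

Audio: 448 kbps = 0.448 Mbps.
Per-viewer media rate: 7.848 Mbps.
1000 Mbps = 1,000 Mbps; 1,000 / 7.848 = 127.42 → 127 viewers.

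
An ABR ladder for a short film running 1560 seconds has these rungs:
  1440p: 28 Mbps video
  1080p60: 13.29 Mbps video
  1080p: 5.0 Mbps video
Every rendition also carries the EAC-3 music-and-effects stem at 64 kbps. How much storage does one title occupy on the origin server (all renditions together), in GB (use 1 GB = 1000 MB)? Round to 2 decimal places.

Audio: 64 kbps = 0.064 Mbps.
Sum of rendition bitrates: (28+0.064) + (13.29+0.064) + (5.0+0.064) = 46.482 Mbps.
× 1560 s = 72,512 Mb = 9,064 MB = 9.064 GB.

9.06 GB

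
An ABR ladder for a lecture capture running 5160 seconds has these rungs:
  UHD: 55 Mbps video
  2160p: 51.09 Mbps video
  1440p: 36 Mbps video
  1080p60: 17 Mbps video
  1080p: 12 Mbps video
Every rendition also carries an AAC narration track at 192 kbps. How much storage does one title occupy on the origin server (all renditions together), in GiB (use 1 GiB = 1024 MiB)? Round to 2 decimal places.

103.35 GiB

Audio: 192 kbps = 0.192 Mbps.
Sum of rendition bitrates: (55+0.192) + (51.09+0.192) + (36+0.192) + (17+0.192) + (12+0.192) = 172.050 Mbps.
× 5160 s = 887,778 Mb = 110,972 MB = 103.4 GiB.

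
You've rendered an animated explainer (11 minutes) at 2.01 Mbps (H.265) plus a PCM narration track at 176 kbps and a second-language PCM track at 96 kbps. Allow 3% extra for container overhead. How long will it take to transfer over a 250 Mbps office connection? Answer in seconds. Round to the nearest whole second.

6 seconds

11 min = 660 s
Audio total: 176 + 96 = 272 kbps = 0.272 Mbps.
Total bitrate: 2.282 Mbps.
File: 2.282 Mbps × 660 s = 1506.1 Mb.
With 3% container overhead: ×1.03. → 1551.3 Mb.
At 250 Mbps: 1551.3 / 250 = 6.2 s ≈ 6.21 seconds.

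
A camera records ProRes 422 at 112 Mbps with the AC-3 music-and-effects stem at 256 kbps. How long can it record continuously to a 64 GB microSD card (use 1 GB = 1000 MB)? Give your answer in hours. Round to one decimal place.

Audio: 256 kbps = 0.256 Mbps.
Total bitrate: 112 + 0.256 = 112.256 Mbps.
Capacity: 64 GB = 512,000 Mb.
Recording time: 512,000 / 112.256 = 4,561 s ≈ 1.27 hours.

1.3 hours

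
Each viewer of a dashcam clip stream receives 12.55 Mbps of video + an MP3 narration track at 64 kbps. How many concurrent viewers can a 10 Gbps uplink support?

Audio: 64 kbps = 0.064 Mbps.
Per-viewer media rate: 12.614 Mbps.
10 Gbps = 10,000 Mbps; 10,000 / 12.614 = 792.77 → 792 viewers.

792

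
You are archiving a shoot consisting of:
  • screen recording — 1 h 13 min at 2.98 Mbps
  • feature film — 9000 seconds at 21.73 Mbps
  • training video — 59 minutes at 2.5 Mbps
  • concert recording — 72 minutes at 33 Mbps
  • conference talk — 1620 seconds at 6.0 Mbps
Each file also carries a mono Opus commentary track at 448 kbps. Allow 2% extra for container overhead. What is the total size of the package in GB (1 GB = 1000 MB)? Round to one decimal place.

48.4 GB

Audio: 448 kbps = 0.448 Mbps.
screen recording: 3.428 Mbps × 4380 s × 1.02 = 15314.9 Mb
feature film: 22.178 Mbps × 9000 s × 1.02 = 203594.0 Mb
training video: 2.948 Mbps × 3540 s × 1.02 = 10644.6 Mb
concert recording: 33.448 Mbps × 4320 s × 1.02 = 147385.3 Mb
conference talk: 6.448 Mbps × 1620 s × 1.02 = 10654.7 Mb
Total: 387593.6 Mb = 48449.2 MB.
= 48.45 GB.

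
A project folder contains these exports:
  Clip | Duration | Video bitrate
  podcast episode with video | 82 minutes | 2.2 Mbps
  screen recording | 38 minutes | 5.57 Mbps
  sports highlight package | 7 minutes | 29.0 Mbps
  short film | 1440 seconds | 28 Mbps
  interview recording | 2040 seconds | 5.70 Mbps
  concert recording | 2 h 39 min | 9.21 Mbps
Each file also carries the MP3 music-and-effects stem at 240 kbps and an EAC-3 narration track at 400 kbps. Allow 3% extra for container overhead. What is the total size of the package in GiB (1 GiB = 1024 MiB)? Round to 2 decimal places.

Audio total: 240 + 400 = 640 kbps = 0.640 Mbps.
podcast episode with video: 2.840 Mbps × 4920 s × 1.03 = 14392.0 Mb
screen recording: 6.210 Mbps × 2280 s × 1.03 = 14583.6 Mb
sports highlight package: 29.640 Mbps × 420 s × 1.03 = 12822.3 Mb
short film: 28.640 Mbps × 1440 s × 1.03 = 42478.8 Mb
interview recording: 6.340 Mbps × 2040 s × 1.03 = 13321.6 Mb
concert recording: 9.850 Mbps × 9540 s × 1.03 = 96788.1 Mb
Total: 194386.3 Mb = 24298.3 MB.
= 22.63 GiB.

22.63 GiB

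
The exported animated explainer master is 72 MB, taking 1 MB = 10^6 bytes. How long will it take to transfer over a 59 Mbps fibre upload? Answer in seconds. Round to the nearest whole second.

File: 72 MB = 576.0 Mb.
At 59 Mbps: 576.0 / 59 = 9.8 s ≈ 9.76 seconds.

10 seconds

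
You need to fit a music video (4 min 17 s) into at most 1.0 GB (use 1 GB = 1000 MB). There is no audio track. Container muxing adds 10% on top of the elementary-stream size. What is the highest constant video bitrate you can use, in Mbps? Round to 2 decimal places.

28.30 Mbps

Budget: 1.0 GB = 8000.0 Mb.
Stream payload after overhead: 8000.0 / 1.10 = 7272.7 Mb.
4 min 17 s = 257 s
Total bitrate budget: 7272.7 Mb / 257 s = 28.299 Mbps.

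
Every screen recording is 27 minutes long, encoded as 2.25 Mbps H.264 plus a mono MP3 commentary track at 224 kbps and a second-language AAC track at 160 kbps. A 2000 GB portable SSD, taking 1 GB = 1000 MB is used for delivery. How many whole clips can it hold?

3749

27 min = 1620 s
Audio total: 224 + 160 = 384 kbps = 0.384 Mbps.
Total bitrate: 2.634 Mbps.
Per item: 2.634 Mbps × 1620 s = 4,267 Mb = 533.4 MB.
Capacity: 2000 GB = 16,000,000 Mb; 3749.64 items → 3749 complete.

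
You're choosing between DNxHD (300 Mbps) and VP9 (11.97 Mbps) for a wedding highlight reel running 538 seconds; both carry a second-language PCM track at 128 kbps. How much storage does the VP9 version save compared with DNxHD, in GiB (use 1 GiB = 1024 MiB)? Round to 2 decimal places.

18.04 GiB

Audio: 128 kbps = 0.128 Mbps.
DNxHD: 300.128 Mbps × 538 s = 161468.9 Mb = 18.797 GiB.
VP9: 12.098 Mbps × 538 s = 6508.7 Mb = 0.758 GiB.
Saving: 18.797 − 0.758 = 18.040 GiB.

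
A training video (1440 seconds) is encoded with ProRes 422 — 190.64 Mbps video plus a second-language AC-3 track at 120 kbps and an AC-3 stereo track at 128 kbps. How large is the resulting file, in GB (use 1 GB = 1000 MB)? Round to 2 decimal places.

Audio total: 120 + 128 = 248 kbps = 0.248 Mbps.
Total bitrate: 190.64 + 0.248 = 190.888 Mbps.
Stream data: 190.888 Mbps × 1440 s = 274878.7 Mb.
274,879 Mb ÷ 8 = 34,360 MB → 34.36 GB.

34.36 GB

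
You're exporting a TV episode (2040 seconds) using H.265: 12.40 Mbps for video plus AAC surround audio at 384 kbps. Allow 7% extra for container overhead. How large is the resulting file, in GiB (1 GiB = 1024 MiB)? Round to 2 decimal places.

Audio: 384 kbps = 0.384 Mbps.
Total bitrate: 12.40 + 0.384 = 12.784 Mbps.
Stream data: 12.784 Mbps × 2040 s = 26079.4 Mb.
With 7% container overhead: ×1.07.
27,905 Mb = 3,488,114,400 bytes ÷ 1,073,741,824 = 3.249 GiB.

3.25 GiB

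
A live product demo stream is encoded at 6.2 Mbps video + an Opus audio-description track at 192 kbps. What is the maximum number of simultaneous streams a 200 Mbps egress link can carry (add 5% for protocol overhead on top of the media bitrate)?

Audio: 192 kbps = 0.192 Mbps.
Per-viewer media rate: 6.392 Mbps.
On the wire with 5% overhead: 6.712 Mbps.
200 Mbps = 200.0 Mbps; 200.0 / 6.712 = 29.80 → 29 viewers.

29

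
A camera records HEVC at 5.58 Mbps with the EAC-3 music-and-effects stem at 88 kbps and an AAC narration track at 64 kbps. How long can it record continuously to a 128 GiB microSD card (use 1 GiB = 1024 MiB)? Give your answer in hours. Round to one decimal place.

53.3 hours

Audio total: 88 + 64 = 152 kbps = 0.152 Mbps.
Total bitrate: 5.58 + 0.152 = 5.732 Mbps.
Capacity: 128 GiB = 1,099,512 Mb.
Recording time: 1,099,512 / 5.732 = 191,820 s ≈ 53.3 hours.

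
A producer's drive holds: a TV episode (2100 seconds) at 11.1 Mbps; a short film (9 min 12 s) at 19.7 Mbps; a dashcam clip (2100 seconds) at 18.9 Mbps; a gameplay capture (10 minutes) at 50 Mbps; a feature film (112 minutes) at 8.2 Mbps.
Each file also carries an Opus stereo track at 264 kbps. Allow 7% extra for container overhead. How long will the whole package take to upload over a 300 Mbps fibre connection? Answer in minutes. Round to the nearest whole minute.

10 minutes

Audio: 264 kbps = 0.264 Mbps.
TV episode: 11.364 Mbps × 2100 s × 1.07 = 25534.9 Mb
short film: 19.964 Mbps × 552 s × 1.07 = 11791.5 Mb
dashcam clip: 19.164 Mbps × 2100 s × 1.07 = 43061.5 Mb
gameplay capture: 50.264 Mbps × 600 s × 1.07 = 32269.5 Mb
feature film: 8.464 Mbps × 6720 s × 1.07 = 60859.5 Mb
Total: 173517.0 Mb = 21689.6 MB.
At 300 Mbps: 173517.0 / 300 = 578 s ≈ 9.64 minutes.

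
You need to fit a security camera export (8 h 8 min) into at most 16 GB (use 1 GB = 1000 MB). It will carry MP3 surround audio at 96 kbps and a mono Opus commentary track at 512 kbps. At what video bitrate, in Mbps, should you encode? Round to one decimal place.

Budget: 16 GB = 128000.0 Mb.
8 h 8 min = 488 min = 29280 s
Total bitrate budget: 128000.0 Mb / 29280 s = 4.372 Mbps.
Audio total: 96 + 512 = 608 kbps = 0.608 Mbps.
Video: 4.372 − 0.608 = 3.764 Mbps.

3.8 Mbps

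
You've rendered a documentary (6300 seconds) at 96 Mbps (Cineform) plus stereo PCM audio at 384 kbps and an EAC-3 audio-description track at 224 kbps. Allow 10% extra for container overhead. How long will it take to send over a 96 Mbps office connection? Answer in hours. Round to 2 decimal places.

1.94 hours

Audio total: 384 + 224 = 608 kbps = 0.608 Mbps.
Total bitrate: 96.608 Mbps.
File: 96.608 Mbps × 6300 s = 608630.4 Mb.
With 10% container overhead: ×1.10. → 669493.4 Mb.
At 96 Mbps: 669493.4 / 96 = 6973.9 s ≈ 1.94 hours.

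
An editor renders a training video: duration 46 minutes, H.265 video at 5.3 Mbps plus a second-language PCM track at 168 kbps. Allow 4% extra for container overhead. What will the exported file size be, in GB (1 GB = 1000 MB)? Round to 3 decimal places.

46 min = 2760 s
Audio: 168 kbps = 0.168 Mbps.
Total bitrate: 5.3 + 0.168 = 5.468 Mbps.
Stream data: 5.468 Mbps × 2760 s = 15091.7 Mb.
With 4% container overhead: ×1.04.
15,695 Mb ÷ 8 = 1,962 MB → 1.962 GB.

1.962 GB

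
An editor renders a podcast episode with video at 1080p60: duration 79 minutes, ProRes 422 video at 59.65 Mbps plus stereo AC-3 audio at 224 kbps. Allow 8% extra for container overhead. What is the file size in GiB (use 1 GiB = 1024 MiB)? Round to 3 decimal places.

79 min = 4740 s
Audio: 224 kbps = 0.224 Mbps.
Total bitrate: 59.65 + 0.224 = 59.874 Mbps.
Stream data: 59.874 Mbps × 4740 s = 283802.8 Mb.
With 8% container overhead: ×1.08.
306,507 Mb = 38,313,372,600 bytes ÷ 1,073,741,824 = 35.68 GiB.

35.682 GiB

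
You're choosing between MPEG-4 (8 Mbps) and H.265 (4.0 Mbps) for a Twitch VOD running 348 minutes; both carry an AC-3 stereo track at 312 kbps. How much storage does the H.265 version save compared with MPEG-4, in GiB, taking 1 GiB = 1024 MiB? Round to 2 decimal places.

9.72 GiB

348 min = 20880 s
Audio: 312 kbps = 0.312 Mbps.
MPEG-4: 8.312 Mbps × 20880 s = 173554.6 Mb = 20.204 GiB.
H.265: 4.312 Mbps × 20880 s = 90034.6 Mb = 10.481 GiB.
Saving: 20.204 − 10.481 = 9.723 GiB.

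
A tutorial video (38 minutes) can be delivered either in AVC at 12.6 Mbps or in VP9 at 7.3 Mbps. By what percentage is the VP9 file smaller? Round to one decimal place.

42.1%

38 min = 2280 s
AVC: 12.600 Mbps × 2280 s = 28728.0 Mb = 3.591 GB.
VP9: 7.300 Mbps × 2280 s = 16644.0 Mb = 2.080 GB.
Reduction: (1 − 2.080/3.591) × 100 = 42.06%.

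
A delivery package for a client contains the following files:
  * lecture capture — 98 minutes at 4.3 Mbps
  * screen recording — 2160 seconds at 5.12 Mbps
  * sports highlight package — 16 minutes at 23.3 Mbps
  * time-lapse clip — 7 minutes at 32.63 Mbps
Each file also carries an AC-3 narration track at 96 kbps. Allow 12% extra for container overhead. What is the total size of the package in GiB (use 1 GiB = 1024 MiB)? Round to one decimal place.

9.6 GiB

Audio: 96 kbps = 0.096 Mbps.
lecture capture: 4.396 Mbps × 5880 s × 1.12 = 28950.3 Mb
screen recording: 5.216 Mbps × 2160 s × 1.12 = 12618.5 Mb
sports highlight package: 23.396 Mbps × 960 s × 1.12 = 25155.4 Mb
time-lapse clip: 32.726 Mbps × 420 s × 1.12 = 15394.3 Mb
Total: 82118.5 Mb = 10264.8 MB.
= 9.560 GiB.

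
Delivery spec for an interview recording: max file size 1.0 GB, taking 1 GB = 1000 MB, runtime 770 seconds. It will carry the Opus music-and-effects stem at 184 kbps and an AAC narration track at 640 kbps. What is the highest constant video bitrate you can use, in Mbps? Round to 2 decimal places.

Budget: 1.0 GB = 8000.0 Mb.
Total bitrate budget: 8000.0 Mb / 770 s = 10.390 Mbps.
Audio total: 184 + 640 = 824 kbps = 0.824 Mbps.
Video: 10.390 − 0.824 = 9.566 Mbps.

9.57 Mbps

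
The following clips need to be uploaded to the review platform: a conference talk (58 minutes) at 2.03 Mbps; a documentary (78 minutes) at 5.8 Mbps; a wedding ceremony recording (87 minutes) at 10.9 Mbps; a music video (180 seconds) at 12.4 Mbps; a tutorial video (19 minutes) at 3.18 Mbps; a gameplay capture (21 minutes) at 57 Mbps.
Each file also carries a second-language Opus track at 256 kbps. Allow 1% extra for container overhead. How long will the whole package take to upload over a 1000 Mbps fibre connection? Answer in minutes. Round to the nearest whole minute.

Audio: 256 kbps = 0.256 Mbps.
conference talk: 2.286 Mbps × 3480 s × 1.01 = 8034.8 Mb
documentary: 6.056 Mbps × 4680 s × 1.01 = 28625.5 Mb
wedding ceremony recording: 11.156 Mbps × 5220 s × 1.01 = 58816.7 Mb
music video: 12.656 Mbps × 180 s × 1.01 = 2300.9 Mb
tutorial video: 3.436 Mbps × 1140 s × 1.01 = 3956.2 Mb
gameplay capture: 57.256 Mbps × 1260 s × 1.01 = 72864.0 Mb
Total: 174598.1 Mb = 21824.8 MB.
At 1000 Mbps: 174598.1 / 1000 = 175 s ≈ 2.91 minutes.

3 minutes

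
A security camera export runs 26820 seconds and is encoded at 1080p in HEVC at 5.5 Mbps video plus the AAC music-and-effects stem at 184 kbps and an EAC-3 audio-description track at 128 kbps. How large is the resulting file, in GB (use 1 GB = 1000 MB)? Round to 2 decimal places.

Audio total: 184 + 128 = 312 kbps = 0.312 Mbps.
Total bitrate: 5.5 + 0.312 = 5.812 Mbps.
Stream data: 5.812 Mbps × 26820 s = 155877.8 Mb.
155,878 Mb ÷ 8 = 19,485 MB → 19.48 GB.

19.48 GB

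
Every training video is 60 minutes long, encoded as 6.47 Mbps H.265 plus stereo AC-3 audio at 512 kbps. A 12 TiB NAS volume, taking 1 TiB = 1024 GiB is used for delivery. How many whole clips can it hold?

60 min = 3600 s
Audio: 512 kbps = 0.512 Mbps.
Total bitrate: 6.982 Mbps.
Per item: 6.982 Mbps × 3600 s = 25,135 Mb = 3,142 MB.
Capacity: 12 TiB = 105,553,116 Mb; 4199.41 items → 4199 complete.

4199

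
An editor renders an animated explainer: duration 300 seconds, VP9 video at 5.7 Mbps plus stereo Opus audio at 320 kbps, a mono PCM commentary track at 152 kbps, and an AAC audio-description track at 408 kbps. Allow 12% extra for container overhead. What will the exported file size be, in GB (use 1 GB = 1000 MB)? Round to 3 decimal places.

Audio total: 320 + 152 + 408 = 880 kbps = 0.880 Mbps.
Total bitrate: 5.7 + 0.880 = 6.580 Mbps.
Stream data: 6.580 Mbps × 300 s = 1974.0 Mb.
With 12% container overhead: ×1.12.
2,211 Mb ÷ 8 = 276.4 MB → 0.2764 GB.

0.276 GB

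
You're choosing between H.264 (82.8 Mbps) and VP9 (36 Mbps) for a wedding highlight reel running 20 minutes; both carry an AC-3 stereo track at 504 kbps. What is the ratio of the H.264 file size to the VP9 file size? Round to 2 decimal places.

20 min = 1200 s
Audio: 504 kbps = 0.504 Mbps.
H.264: 83.304 Mbps × 1200 s = 99964.8 Mb = 12.496 GB.
VP9: 36.504 Mbps × 1200 s = 43804.8 Mb = 5.476 GB.
Ratio: 12.496 / 5.476 = 2.282.

2.28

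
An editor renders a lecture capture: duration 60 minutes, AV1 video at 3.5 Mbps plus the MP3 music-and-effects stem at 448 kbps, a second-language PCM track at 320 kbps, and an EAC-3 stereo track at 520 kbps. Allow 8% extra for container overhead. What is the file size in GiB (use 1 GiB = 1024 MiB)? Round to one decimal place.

60 min = 3600 s
Audio total: 448 + 320 + 520 = 1288 kbps = 1.288 Mbps.
Total bitrate: 3.5 + 1.288 = 4.788 Mbps.
Stream data: 4.788 Mbps × 3600 s = 17236.8 Mb.
With 8% container overhead: ×1.08.
18,616 Mb = 2,326,968,000 bytes ÷ 1,073,741,824 = 2.167 GiB.

2.2 GiB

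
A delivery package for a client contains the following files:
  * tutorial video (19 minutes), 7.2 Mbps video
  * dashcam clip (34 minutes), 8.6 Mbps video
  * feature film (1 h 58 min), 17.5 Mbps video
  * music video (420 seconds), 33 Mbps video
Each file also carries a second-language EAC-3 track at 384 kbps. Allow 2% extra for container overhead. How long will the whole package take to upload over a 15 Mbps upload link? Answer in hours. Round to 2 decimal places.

3.17 hours

Audio: 384 kbps = 0.384 Mbps.
tutorial video: 7.584 Mbps × 1140 s × 1.02 = 8818.7 Mb
dashcam clip: 8.984 Mbps × 2040 s × 1.02 = 18693.9 Mb
feature film: 17.884 Mbps × 7080 s × 1.02 = 129151.1 Mb
music video: 33.384 Mbps × 420 s × 1.02 = 14301.7 Mb
Total: 170965.4 Mb = 21370.7 MB.
At 15 Mbps: 170965.4 / 15 = 11398 s ≈ 3.17 hours.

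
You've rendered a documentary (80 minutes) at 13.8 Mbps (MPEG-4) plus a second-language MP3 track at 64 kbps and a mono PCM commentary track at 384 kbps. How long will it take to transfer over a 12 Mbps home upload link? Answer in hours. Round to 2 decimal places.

80 min = 4800 s
Audio total: 64 + 384 = 448 kbps = 0.448 Mbps.
Total bitrate: 14.248 Mbps.
File: 14.248 Mbps × 4800 s = 68390.4 Mb.
At 12 Mbps: 68390.4 / 12 = 5699.2 s ≈ 1.58 hours.

1.58 hours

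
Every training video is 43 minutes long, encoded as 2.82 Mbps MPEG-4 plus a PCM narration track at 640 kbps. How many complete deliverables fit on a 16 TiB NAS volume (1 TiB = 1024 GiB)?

15765

43 min = 2580 s
Audio: 640 kbps = 0.640 Mbps.
Total bitrate: 3.460 Mbps.
Per item: 3.460 Mbps × 2580 s = 8,927 Mb = 1,116 MB.
Capacity: 16 TiB = 140,737,488 Mb; 15765.73 items → 15765 complete.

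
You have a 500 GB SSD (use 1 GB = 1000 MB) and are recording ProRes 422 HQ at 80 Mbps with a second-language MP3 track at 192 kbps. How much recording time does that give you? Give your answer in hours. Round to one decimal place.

13.9 hours

Audio: 192 kbps = 0.192 Mbps.
Total bitrate: 80 + 0.192 = 80.192 Mbps.
Capacity: 500 GB = 4,000,000 Mb.
Recording time: 4,000,000 / 80.192 = 49,880 s ≈ 13.9 hours.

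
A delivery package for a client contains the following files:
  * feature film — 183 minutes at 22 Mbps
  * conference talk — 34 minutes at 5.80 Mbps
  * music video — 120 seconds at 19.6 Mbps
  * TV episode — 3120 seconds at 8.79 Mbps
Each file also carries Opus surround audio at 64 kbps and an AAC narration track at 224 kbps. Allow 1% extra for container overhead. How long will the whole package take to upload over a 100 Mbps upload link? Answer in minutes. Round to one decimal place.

48.5 minutes

Audio total: 64 + 224 = 288 kbps = 0.288 Mbps.
feature film: 22.288 Mbps × 10980 s × 1.01 = 247169.5 Mb
conference talk: 6.088 Mbps × 2040 s × 1.01 = 12543.7 Mb
music video: 19.888 Mbps × 120 s × 1.01 = 2410.4 Mb
TV episode: 9.078 Mbps × 3120 s × 1.01 = 28606.6 Mb
Total: 290730.2 Mb = 36341.3 MB.
At 100 Mbps: 290730.2 / 100 = 2907 s ≈ 48.5 minutes.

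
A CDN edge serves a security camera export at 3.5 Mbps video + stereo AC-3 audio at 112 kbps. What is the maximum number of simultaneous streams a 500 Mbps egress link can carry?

138

Audio: 112 kbps = 0.112 Mbps.
Per-viewer media rate: 3.612 Mbps.
500 Mbps = 500.0 Mbps; 500.0 / 3.612 = 138.43 → 138 viewers.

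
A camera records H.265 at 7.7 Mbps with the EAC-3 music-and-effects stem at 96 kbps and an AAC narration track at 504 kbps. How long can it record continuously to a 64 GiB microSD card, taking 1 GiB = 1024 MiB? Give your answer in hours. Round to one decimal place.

18.4 hours

Audio total: 96 + 504 = 600 kbps = 0.600 Mbps.
Total bitrate: 7.7 + 0.600 = 8.300 Mbps.
Capacity: 64 GiB = 549,756 Mb.
Recording time: 549,756 / 8.300 = 66,236 s ≈ 18.4 hours.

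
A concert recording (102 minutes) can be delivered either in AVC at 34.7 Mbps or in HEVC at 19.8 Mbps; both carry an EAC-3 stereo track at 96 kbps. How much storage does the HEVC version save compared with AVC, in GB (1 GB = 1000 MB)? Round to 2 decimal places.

11.40 GB

102 min = 6120 s
Audio: 96 kbps = 0.096 Mbps.
AVC: 34.796 Mbps × 6120 s = 212951.5 Mb = 26.619 GB.
HEVC: 19.896 Mbps × 6120 s = 121763.5 Mb = 15.220 GB.
Saving: 26.619 − 15.220 = 11.399 GB.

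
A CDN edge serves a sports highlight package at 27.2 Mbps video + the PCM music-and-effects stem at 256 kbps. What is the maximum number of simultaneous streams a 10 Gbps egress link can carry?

Audio: 256 kbps = 0.256 Mbps.
Per-viewer media rate: 27.456 Mbps.
10 Gbps = 10,000 Mbps; 10,000 / 27.456 = 364.22 → 364 viewers.

364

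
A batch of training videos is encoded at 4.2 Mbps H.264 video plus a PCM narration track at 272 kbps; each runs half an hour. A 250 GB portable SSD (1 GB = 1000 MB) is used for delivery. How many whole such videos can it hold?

30 min = 1800 s
Audio: 272 kbps = 0.272 Mbps.
Total bitrate: 4.472 Mbps.
Per item: 4.472 Mbps × 1800 s = 8,050 Mb = 1,006 MB.
Capacity: 250 GB = 2,000,000 Mb; 248.46 items → 248 complete.

248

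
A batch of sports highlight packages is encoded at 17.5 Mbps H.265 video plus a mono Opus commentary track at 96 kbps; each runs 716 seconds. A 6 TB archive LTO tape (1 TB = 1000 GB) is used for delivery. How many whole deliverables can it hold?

Audio: 96 kbps = 0.096 Mbps.
Total bitrate: 17.596 Mbps.
Per item: 17.596 Mbps × 716 s = 12,599 Mb = 1,575 MB.
Capacity: 6 TB = 48,000,000 Mb; 3809.91 items → 3809 complete.

3809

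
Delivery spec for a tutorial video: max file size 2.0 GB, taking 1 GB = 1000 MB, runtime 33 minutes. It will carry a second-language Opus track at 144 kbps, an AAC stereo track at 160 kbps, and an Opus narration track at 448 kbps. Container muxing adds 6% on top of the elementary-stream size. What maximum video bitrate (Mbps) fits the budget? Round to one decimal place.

Budget: 2.0 GB = 16000.0 Mb.
Stream payload after overhead: 16000.0 / 1.06 = 15094.3 Mb.
33 min = 1980 s
Total bitrate budget: 15094.3 Mb / 1980 s = 7.623 Mbps.
Audio total: 144 + 160 + 448 = 752 kbps = 0.752 Mbps.
Video: 7.623 − 0.752 = 6.871 Mbps.

6.9 Mbps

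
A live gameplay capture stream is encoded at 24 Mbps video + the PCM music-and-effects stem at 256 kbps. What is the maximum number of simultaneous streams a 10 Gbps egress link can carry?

Audio: 256 kbps = 0.256 Mbps.
Per-viewer media rate: 24.256 Mbps.
10 Gbps = 10,000 Mbps; 10,000 / 24.256 = 412.27 → 412 viewers.

412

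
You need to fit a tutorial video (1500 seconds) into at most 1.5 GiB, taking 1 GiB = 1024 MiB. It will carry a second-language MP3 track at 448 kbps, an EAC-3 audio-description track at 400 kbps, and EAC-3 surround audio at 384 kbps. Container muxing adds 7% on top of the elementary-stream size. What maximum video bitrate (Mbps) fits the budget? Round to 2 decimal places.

Budget: 1.5 GiB = 12884.9 Mb.
Stream payload after overhead: 12884.9 / 1.07 = 12042.0 Mb.
Total bitrate budget: 12042.0 Mb / 1500 s = 8.028 Mbps.
Audio total: 448 + 400 + 384 = 1232 kbps = 1.232 Mbps.
Video: 8.028 − 1.232 = 6.796 Mbps.

6.80 Mbps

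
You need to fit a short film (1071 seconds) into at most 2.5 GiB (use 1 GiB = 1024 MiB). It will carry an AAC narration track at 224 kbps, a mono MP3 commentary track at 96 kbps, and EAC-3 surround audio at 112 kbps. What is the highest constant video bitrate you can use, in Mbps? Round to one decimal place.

Budget: 2.5 GiB = 21474.8 Mb.
Total bitrate budget: 21474.8 Mb / 1071 s = 20.051 Mbps.
Audio total: 224 + 96 + 112 = 432 kbps = 0.432 Mbps.
Video: 20.051 − 0.432 = 19.619 Mbps.

19.6 Mbps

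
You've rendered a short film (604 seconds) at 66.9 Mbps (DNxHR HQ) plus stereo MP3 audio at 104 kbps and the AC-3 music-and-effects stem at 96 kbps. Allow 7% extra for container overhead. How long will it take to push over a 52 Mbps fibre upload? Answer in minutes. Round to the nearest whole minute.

14 minutes

Audio total: 104 + 96 = 200 kbps = 0.200 Mbps.
Total bitrate: 67.100 Mbps.
File: 67.100 Mbps × 604 s = 40528.4 Mb.
With 7% container overhead: ×1.07. → 43365.4 Mb.
At 52 Mbps: 43365.4 / 52 = 833.9 s ≈ 13.9 minutes.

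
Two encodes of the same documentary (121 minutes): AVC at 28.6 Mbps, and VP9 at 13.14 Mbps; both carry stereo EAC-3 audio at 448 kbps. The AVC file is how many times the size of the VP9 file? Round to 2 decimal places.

2.14

121 min = 7260 s
Audio: 448 kbps = 0.448 Mbps.
AVC: 29.048 Mbps × 7260 s = 210888.5 Mb = 26.361 GB.
VP9: 13.588 Mbps × 7260 s = 98648.9 Mb = 12.331 GB.
Ratio: 26.361 / 12.331 = 2.138.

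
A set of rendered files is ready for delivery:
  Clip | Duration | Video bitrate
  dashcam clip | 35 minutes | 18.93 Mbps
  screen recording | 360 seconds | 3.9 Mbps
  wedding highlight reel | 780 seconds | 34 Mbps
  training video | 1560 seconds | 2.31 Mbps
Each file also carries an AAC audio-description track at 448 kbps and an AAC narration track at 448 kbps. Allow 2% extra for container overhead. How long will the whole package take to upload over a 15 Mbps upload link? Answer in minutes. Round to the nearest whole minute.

Audio total: 448 + 448 = 896 kbps = 0.896 Mbps.
dashcam clip: 19.826 Mbps × 2100 s × 1.02 = 42467.3 Mb
screen recording: 4.796 Mbps × 360 s × 1.02 = 1761.1 Mb
wedding highlight reel: 34.896 Mbps × 780 s × 1.02 = 27763.3 Mb
training video: 3.206 Mbps × 1560 s × 1.02 = 5101.4 Mb
Total: 77093.0 Mb = 9636.6 MB.
At 15 Mbps: 77093.0 / 15 = 5140 s ≈ 85.7 minutes.

86 minutes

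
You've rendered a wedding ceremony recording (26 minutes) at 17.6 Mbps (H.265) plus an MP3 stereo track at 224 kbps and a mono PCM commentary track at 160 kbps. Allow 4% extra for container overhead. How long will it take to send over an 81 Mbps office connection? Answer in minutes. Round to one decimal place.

26 min = 1560 s
Audio total: 224 + 160 = 384 kbps = 0.384 Mbps.
Total bitrate: 17.984 Mbps.
File: 17.984 Mbps × 1560 s = 28055.0 Mb.
With 4% container overhead: ×1.04. → 29177.2 Mb.
At 81 Mbps: 29177.2 / 81 = 360.2 s ≈ 6 minutes.

6.0 minutes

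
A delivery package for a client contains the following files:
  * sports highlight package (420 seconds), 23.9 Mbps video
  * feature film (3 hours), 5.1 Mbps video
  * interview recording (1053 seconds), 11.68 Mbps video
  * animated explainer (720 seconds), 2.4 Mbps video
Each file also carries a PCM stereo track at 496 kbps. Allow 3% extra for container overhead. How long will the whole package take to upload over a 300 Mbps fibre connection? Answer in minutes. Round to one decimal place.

4.9 minutes

Audio: 496 kbps = 0.496 Mbps.
sports highlight package: 24.396 Mbps × 420 s × 1.03 = 10553.7 Mb
feature film: 5.596 Mbps × 10800 s × 1.03 = 62249.9 Mb
interview recording: 12.176 Mbps × 1053 s × 1.03 = 13206.0 Mb
animated explainer: 2.896 Mbps × 720 s × 1.03 = 2147.7 Mb
Total: 88157.3 Mb = 11019.7 MB.
At 300 Mbps: 88157.3 / 300 = 294 s ≈ 4.9 minutes.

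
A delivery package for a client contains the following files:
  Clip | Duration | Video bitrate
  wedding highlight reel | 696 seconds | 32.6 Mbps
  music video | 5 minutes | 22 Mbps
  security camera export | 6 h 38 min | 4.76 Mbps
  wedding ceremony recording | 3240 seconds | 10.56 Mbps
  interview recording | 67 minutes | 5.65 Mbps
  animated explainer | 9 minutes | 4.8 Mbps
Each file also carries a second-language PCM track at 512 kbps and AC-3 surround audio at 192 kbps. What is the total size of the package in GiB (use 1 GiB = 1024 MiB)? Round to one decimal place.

26.2 GiB

Audio total: 512 + 192 = 704 kbps = 0.704 Mbps.
wedding highlight reel: 33.304 Mbps × 696 s = 23179.6 Mb
music video: 22.704 Mbps × 300 s = 6811.2 Mb
security camera export: 5.464 Mbps × 23880 s = 130480.3 Mb
wedding ceremony recording: 11.264 Mbps × 3240 s = 36495.4 Mb
interview recording: 6.354 Mbps × 4020 s = 25543.1 Mb
animated explainer: 5.504 Mbps × 540 s = 2972.2 Mb
Total: 225481.7 Mb = 28185.2 MB.
= 26.25 GiB.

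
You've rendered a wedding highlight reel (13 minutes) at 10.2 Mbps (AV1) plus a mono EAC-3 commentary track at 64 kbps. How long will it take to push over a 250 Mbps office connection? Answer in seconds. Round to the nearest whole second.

32 seconds

13 min = 780 s
Audio: 64 kbps = 0.064 Mbps.
Total bitrate: 10.264 Mbps.
File: 10.264 Mbps × 780 s = 8005.9 Mb.
At 250 Mbps: 8005.9 / 250 = 32.0 s ≈ 32 seconds.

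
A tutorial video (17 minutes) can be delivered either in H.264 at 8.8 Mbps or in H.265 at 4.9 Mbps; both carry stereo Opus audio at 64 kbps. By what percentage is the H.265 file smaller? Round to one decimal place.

44.0%

17 min = 1020 s
Audio: 64 kbps = 0.064 Mbps.
H.264: 8.864 Mbps × 1020 s = 9041.3 Mb = 1.053 GiB.
H.265: 4.964 Mbps × 1020 s = 5063.3 Mb = 0.589 GiB.
Reduction: (1 − 0.589/1.053) × 100 = 44.00%.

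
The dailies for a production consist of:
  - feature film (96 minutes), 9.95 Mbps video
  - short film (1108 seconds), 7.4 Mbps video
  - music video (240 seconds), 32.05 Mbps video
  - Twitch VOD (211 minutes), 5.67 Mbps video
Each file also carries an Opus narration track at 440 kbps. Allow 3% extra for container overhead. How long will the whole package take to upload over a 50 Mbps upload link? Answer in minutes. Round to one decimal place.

52.8 minutes

Audio: 440 kbps = 0.440 Mbps.
feature film: 10.390 Mbps × 5760 s × 1.03 = 61641.8 Mb
short film: 7.840 Mbps × 1108 s × 1.03 = 8947.3 Mb
music video: 32.490 Mbps × 240 s × 1.03 = 8031.5 Mb
Twitch VOD: 6.110 Mbps × 12660 s × 1.03 = 79673.2 Mb
Total: 158293.8 Mb = 19786.7 MB.
At 50 Mbps: 158293.8 / 50 = 3166 s ≈ 52.8 minutes.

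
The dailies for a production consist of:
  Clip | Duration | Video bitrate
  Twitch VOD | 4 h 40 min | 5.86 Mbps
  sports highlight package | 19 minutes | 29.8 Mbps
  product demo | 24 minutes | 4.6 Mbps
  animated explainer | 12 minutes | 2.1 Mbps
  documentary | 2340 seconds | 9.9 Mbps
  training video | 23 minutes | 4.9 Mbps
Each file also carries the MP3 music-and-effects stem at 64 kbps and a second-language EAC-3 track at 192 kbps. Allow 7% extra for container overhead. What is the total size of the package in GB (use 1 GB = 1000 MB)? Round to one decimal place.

Audio total: 64 + 192 = 256 kbps = 0.256 Mbps.
Twitch VOD: 6.116 Mbps × 16800 s × 1.07 = 109941.2 Mb
sports highlight package: 30.056 Mbps × 1140 s × 1.07 = 36662.3 Mb
product demo: 4.856 Mbps × 1440 s × 1.07 = 7482.1 Mb
animated explainer: 2.356 Mbps × 720 s × 1.07 = 1815.1 Mb
documentary: 10.156 Mbps × 2340 s × 1.07 = 25428.6 Mb
training video: 5.156 Mbps × 1380 s × 1.07 = 7613.3 Mb
Total: 188942.7 Mb = 23617.8 MB.
= 23.62 GB.

23.6 GB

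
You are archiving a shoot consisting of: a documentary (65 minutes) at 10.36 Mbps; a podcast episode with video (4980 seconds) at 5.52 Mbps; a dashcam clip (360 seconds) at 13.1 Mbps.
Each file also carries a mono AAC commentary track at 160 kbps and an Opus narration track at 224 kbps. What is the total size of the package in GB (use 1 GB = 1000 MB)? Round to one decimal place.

Audio total: 160 + 224 = 384 kbps = 0.384 Mbps.
documentary: 10.744 Mbps × 3900 s = 41901.6 Mb
podcast episode with video: 5.904 Mbps × 4980 s = 29401.9 Mb
dashcam clip: 13.484 Mbps × 360 s = 4854.2 Mb
Total: 76157.8 Mb = 9519.7 MB.
= 9.520 GB.

9.5 GB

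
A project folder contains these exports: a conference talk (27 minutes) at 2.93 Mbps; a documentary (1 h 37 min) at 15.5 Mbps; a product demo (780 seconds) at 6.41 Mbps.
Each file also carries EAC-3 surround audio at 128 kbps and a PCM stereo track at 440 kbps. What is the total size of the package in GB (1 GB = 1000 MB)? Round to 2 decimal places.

13.08 GB

Audio total: 128 + 440 = 568 kbps = 0.568 Mbps.
conference talk: 3.498 Mbps × 1620 s = 5666.8 Mb
documentary: 16.068 Mbps × 5820 s = 93515.8 Mb
product demo: 6.978 Mbps × 780 s = 5442.8 Mb
Total: 104625.4 Mb = 13078.2 MB.
= 13.08 GB.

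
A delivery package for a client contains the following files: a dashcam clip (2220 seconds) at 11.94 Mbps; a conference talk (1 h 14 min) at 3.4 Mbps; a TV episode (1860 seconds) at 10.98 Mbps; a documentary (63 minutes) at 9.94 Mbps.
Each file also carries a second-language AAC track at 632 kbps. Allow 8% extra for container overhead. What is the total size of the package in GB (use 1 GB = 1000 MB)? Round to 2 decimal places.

Audio: 632 kbps = 0.632 Mbps.
dashcam clip: 12.572 Mbps × 2220 s × 1.08 = 30142.6 Mb
conference talk: 4.032 Mbps × 4440 s × 1.08 = 19334.2 Mb
TV episode: 11.612 Mbps × 1860 s × 1.08 = 23326.2 Mb
documentary: 10.572 Mbps × 3780 s × 1.08 = 43159.1 Mb
Total: 115962.2 Mb = 14495.3 MB.
= 14.50 GB.

14.50 GB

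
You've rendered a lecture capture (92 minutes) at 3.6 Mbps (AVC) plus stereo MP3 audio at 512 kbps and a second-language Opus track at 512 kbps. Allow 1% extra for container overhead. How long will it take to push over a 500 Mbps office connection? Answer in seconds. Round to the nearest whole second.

92 min = 5520 s
Audio total: 512 + 512 = 1024 kbps = 1.024 Mbps.
Total bitrate: 4.624 Mbps.
File: 4.624 Mbps × 5520 s = 25524.5 Mb.
With 1% container overhead: ×1.01. → 25779.7 Mb.
At 500 Mbps: 25779.7 / 500 = 51.6 s ≈ 51.6 seconds.

52 seconds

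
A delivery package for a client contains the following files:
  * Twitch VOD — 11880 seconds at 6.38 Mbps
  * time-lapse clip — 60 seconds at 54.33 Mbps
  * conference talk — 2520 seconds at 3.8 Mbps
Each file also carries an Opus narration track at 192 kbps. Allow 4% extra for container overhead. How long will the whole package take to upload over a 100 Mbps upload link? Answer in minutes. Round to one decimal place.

15.8 minutes

Audio: 192 kbps = 0.192 Mbps.
Twitch VOD: 6.572 Mbps × 11880 s × 1.04 = 81198.4 Mb
time-lapse clip: 54.522 Mbps × 60 s × 1.04 = 3402.2 Mb
conference talk: 3.992 Mbps × 2520 s × 1.04 = 10462.2 Mb
Total: 95062.8 Mb = 11882.8 MB.
At 100 Mbps: 95062.8 / 100 = 951 s ≈ 15.8 minutes.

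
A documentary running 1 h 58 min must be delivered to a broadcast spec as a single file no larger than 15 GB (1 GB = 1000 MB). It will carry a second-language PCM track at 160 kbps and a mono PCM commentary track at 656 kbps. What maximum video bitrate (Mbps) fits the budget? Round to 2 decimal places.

16.13 Mbps

Budget: 15 GB = 120000.0 Mb.
1 h 58 min = 118 min = 7080 s
Total bitrate budget: 120000.0 Mb / 7080 s = 16.949 Mbps.
Audio total: 160 + 656 = 816 kbps = 0.816 Mbps.
Video: 16.949 − 0.816 = 16.133 Mbps.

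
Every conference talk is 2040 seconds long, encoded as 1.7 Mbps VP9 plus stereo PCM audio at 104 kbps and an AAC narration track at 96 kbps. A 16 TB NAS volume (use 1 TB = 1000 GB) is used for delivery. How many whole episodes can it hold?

Audio total: 104 + 96 = 200 kbps = 0.200 Mbps.
Total bitrate: 1.900 Mbps.
Per item: 1.900 Mbps × 2040 s = 3,876 Mb = 484.5 MB.
Capacity: 16 TB = 128,000,000 Mb; 33023.74 items → 33023 complete.

33023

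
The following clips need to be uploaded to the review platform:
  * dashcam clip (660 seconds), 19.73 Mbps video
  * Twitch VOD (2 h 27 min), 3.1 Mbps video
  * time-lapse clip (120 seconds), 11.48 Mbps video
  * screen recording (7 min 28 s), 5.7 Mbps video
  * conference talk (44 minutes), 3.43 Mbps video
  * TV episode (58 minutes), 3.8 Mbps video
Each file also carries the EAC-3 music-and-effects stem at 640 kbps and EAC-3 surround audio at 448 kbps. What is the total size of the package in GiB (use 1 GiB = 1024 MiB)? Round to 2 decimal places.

Audio total: 640 + 448 = 1088 kbps = 1.088 Mbps.
dashcam clip: 20.818 Mbps × 660 s = 13739.9 Mb
Twitch VOD: 4.188 Mbps × 8820 s = 36938.2 Mb
time-lapse clip: 12.568 Mbps × 120 s = 1508.2 Mb
screen recording: 6.788 Mbps × 448 s = 3041.0 Mb
conference talk: 4.518 Mbps × 2640 s = 11927.5 Mb
TV episode: 4.888 Mbps × 3480 s = 17010.2 Mb
Total: 84165.0 Mb = 10520.6 MB.
= 9.798 GiB.

9.80 GiB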